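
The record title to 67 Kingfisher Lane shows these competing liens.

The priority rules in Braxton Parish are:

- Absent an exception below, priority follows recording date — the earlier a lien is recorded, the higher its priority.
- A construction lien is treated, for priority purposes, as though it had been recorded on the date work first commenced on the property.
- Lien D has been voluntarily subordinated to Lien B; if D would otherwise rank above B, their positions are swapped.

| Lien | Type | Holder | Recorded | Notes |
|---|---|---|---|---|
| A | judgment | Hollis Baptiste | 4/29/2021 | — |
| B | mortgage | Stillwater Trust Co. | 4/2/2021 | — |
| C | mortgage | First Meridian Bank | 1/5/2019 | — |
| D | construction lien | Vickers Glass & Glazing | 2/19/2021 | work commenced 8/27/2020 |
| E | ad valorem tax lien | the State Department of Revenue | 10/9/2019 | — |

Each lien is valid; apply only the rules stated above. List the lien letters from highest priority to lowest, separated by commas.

Effective dates: D relates back to 8/27/2020 (work commenced).
By effective date, earliest first: C (1/5/2019), E (10/9/2019), D (8/27/2020), B (4/2/2021), A (4/29/2021).
Because D would otherwise rank above B, the subordination swaps them.

C, E, B, D, A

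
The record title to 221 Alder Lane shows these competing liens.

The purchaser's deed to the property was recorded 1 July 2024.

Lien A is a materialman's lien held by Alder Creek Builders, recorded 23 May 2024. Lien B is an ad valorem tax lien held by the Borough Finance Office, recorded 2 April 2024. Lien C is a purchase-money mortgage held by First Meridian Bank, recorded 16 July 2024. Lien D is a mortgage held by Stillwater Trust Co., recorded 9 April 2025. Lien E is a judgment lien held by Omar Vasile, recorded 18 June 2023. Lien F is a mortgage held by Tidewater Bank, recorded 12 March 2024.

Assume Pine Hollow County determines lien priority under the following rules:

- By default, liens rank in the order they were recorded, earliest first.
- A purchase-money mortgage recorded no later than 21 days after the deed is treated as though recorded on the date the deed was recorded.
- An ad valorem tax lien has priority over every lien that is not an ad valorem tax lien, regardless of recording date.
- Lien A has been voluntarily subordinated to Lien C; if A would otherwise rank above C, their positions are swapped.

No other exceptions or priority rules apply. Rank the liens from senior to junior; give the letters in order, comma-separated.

B, E, F, C, A, D

Effective dates: C's effective date is the deed date, 1 July 2024.
B is an ad valorem tax lien, so it outranks all other liens regardless of date.
The other liens, earliest effective date first: E (18 June 2023), F (12 March 2024), A (23 May 2024), C (1 July 2024), D (9 April 2025).
The subordination applies — A was senior to C — so A and C swap.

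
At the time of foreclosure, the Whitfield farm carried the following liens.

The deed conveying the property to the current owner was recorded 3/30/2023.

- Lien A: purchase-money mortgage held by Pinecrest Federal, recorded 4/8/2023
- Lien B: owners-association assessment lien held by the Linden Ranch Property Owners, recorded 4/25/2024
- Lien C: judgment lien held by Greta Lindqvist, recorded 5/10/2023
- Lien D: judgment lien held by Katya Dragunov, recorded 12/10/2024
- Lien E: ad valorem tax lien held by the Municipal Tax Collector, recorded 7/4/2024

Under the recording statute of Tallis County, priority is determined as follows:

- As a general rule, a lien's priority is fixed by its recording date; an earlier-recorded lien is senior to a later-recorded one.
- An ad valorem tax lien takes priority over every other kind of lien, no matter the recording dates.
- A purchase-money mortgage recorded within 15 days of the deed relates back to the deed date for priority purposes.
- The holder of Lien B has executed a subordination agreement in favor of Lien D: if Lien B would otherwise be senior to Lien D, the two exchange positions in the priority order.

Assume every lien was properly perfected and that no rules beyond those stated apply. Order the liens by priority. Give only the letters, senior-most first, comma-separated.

Effective dates after the stated exceptions: A relates back to the deed date 3/30/2023.
E is an ad valorem tax lien, so it outranks all other liens regardless of date.
Among the remaining liens, by effective date: A (3/30/2023), C (5/10/2023), B (4/25/2024), D (12/10/2024).
Because B would otherwise rank above D, the subordination swaps them.

E, A, C, D, B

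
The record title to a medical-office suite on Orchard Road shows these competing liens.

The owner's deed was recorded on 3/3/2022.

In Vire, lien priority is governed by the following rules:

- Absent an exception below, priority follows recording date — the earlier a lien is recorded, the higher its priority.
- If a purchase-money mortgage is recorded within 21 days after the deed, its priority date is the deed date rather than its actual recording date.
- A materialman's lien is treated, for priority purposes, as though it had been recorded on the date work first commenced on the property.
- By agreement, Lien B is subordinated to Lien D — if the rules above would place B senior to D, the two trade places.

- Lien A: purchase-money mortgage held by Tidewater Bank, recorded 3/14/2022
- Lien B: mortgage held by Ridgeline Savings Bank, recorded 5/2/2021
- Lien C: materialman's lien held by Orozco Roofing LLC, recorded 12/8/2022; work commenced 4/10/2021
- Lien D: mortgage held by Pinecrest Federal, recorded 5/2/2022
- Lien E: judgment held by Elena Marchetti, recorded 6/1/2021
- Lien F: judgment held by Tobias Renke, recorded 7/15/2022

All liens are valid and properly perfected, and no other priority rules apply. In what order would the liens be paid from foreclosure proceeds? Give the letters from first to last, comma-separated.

C, D, E, A, B, F

Effective dates after the stated exceptions: A relates back to the deed date 3/3/2022; C's effective date is 4/10/2021, when work began.
By effective date, earliest first: C (4/10/2021), B (5/2/2021), E (6/1/2021), A (3/3/2022), D (5/2/2022), F (7/15/2022).
B is senior to D before the subordination, so the two trade places.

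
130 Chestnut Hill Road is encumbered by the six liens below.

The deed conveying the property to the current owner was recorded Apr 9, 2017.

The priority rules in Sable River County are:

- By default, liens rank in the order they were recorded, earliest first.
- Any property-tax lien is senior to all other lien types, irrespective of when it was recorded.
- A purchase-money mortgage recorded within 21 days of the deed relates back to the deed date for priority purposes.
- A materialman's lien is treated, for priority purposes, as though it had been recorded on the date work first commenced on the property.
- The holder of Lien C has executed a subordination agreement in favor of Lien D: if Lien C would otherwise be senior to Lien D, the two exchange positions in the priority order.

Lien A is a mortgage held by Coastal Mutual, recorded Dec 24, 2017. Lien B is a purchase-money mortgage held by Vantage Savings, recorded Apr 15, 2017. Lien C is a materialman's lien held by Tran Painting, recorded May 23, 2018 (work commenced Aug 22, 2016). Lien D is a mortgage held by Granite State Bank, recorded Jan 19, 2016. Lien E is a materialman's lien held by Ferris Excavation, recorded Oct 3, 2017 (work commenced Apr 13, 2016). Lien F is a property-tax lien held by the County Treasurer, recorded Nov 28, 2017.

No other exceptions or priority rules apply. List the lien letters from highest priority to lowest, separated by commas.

F, D, E, C, B, A

First, effective dates: B's effective date is the deed date, Apr 9, 2017; C relates back to Aug 22, 2016 (work commenced); E's effective date is Apr 13, 2016, when work began.
F is a property-tax lien, so it outranks all other liens regardless of date.
The other liens, earliest effective date first: D (Jan 19, 2016), E (Apr 13, 2016), C (Aug 22, 2016), B (Apr 9, 2017), A (Dec 24, 2017).
C already ranks below D; the subordination has no effect.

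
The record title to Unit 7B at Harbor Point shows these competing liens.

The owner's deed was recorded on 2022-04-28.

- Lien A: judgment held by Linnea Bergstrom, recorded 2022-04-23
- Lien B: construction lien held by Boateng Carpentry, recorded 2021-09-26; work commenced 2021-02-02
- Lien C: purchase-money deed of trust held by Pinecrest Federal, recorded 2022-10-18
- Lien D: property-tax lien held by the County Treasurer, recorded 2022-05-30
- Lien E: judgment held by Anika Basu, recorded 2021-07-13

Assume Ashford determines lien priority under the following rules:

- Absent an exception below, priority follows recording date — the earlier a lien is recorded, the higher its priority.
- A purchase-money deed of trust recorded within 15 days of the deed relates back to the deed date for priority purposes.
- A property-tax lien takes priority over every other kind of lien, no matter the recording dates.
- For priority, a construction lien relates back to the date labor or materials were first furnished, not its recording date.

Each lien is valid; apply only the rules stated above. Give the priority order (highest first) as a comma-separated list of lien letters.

D, B, E, A, C

Adjusting effective dates: B relates back to 2021-02-02 (work commenced); C was recorded 173 days after the deed, outside the 15-day window, so it keeps its recording date.
D, as a property-tax lien, has superpriority and ranks first.
The other liens, earliest effective date first: B (2021-02-02), E (2021-07-13), A (2022-04-23), C (2022-10-18).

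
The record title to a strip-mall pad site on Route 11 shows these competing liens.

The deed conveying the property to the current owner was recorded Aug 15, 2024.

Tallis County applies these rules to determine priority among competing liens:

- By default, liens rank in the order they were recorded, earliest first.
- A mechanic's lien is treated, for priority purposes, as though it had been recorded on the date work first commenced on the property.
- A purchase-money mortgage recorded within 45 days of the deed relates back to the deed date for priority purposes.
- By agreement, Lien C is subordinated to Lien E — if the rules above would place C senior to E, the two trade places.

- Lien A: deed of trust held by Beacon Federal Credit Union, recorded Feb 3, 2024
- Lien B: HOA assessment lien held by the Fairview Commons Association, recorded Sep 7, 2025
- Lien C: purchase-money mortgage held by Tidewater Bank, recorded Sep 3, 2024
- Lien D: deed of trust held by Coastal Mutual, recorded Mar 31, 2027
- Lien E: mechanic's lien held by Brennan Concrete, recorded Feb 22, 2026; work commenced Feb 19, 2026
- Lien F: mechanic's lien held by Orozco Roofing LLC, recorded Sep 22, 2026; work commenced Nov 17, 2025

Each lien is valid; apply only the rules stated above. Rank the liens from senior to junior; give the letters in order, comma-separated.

Effective dates: C's effective date is the deed date, Aug 15, 2024; E's effective date is Feb 19, 2026, when work began; F relates back to Nov 17, 2025 (work commenced).
Ordering by effective date: A (Feb 3, 2024), C (Aug 15, 2024), B (Sep 7, 2025), F (Nov 17, 2025), E (Feb 19, 2026), D (Mar 31, 2027).
The subordination applies — C was senior to E — so C and E swap.

A, E, B, F, C, D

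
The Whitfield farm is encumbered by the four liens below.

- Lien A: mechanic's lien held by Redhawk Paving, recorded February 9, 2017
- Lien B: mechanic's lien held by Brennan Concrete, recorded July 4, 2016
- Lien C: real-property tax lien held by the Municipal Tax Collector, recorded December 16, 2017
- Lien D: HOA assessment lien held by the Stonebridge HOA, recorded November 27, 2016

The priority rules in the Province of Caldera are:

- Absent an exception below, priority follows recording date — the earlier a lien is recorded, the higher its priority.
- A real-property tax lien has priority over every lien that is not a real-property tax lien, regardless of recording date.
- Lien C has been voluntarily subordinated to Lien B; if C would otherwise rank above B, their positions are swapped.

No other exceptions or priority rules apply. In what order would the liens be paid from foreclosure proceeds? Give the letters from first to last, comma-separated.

C is a real-property tax lien, so it outranks all other liens regardless of date.
The other liens, earliest effective date first: B (July 4, 2016), D (November 27, 2016), A (February 9, 2017).
C would otherwise be senior to B, so under the subordination agreement C and B exchange positions.

B, C, D, A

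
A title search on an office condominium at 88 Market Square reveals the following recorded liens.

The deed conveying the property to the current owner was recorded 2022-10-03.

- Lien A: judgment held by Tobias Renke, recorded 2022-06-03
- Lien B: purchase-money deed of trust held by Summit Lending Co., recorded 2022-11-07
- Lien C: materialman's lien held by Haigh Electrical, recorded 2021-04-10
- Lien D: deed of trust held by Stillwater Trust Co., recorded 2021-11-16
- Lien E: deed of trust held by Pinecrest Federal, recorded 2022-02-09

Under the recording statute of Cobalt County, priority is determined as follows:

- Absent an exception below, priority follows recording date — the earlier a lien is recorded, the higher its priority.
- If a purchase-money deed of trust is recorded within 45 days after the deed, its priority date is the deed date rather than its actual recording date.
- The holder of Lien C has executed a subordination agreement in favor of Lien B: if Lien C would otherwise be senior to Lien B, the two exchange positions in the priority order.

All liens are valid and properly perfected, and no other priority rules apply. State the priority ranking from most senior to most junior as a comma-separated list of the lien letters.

B, D, E, A, C

First, effective dates: B's effective date is the deed date, 2022-10-03.
Sorted by effective date: C (2021-04-10), D (2021-11-16), E (2022-02-09), A (2022-06-03), B (2022-10-03).
C is senior to B before the subordination, so the two trade places.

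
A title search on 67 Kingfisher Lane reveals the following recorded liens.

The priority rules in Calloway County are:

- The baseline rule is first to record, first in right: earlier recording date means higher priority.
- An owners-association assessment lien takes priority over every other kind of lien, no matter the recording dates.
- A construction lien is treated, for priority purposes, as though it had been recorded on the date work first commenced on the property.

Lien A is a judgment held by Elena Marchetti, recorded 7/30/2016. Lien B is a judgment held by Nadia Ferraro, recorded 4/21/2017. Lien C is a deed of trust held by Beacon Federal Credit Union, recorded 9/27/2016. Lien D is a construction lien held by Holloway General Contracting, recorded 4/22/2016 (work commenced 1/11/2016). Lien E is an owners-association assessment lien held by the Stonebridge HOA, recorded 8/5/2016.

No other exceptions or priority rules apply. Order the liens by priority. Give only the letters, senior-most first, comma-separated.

First, effective dates: D's effective date is 1/11/2016, when work began.
As an owners-association assessment lien, E is senior to every other lien.
Ordering the rest by effective date: D (1/11/2016), A (7/30/2016), C (9/27/2016), B (4/21/2017).

E, D, A, C, B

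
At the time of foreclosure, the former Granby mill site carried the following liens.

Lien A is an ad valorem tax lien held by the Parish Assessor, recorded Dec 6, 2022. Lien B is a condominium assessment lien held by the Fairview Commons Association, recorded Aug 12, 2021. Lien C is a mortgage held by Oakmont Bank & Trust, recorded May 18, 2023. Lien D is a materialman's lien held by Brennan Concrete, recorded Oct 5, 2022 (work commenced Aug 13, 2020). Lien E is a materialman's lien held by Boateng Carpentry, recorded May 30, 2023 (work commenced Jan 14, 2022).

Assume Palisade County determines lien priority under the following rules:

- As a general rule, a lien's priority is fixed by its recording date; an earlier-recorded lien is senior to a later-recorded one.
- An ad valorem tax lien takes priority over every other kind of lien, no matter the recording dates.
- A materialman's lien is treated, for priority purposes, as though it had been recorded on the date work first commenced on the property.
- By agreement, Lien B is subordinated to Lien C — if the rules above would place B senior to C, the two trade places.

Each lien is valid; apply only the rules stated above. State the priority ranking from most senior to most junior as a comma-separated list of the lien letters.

A, D, C, E, B

Effective dates: D relates back to Aug 13, 2020 (work commenced); E's effective date is Jan 14, 2022, when work began.
A, as an ad valorem tax lien, has superpriority and ranks first.
Among the remaining liens, by effective date: D (Aug 13, 2020), B (Aug 12, 2021), E (Jan 14, 2022), C (May 18, 2023).
Because B would otherwise rank above C, the subordination swaps them.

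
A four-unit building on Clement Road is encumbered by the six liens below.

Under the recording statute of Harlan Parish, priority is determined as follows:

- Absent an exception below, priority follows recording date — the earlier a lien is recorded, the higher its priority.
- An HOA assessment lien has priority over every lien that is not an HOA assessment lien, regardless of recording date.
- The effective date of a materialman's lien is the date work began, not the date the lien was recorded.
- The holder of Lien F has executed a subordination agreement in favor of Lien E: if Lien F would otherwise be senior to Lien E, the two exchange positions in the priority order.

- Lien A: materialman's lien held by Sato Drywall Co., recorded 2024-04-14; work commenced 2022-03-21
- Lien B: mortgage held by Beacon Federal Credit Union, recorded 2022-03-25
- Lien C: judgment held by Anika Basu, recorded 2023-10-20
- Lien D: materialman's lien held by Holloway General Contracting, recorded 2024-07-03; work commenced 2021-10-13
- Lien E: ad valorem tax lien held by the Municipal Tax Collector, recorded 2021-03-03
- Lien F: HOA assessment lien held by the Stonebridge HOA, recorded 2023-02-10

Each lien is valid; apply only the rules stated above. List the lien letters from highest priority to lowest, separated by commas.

First, effective dates: A's effective date is 2022-03-21, when work began; D is treated as recorded 2021-10-13, the work-commencement date.
As an HOA assessment lien, F is senior to every other lien.
Ordering the rest by effective date: E (2021-03-03), D (2021-10-13), A (2022-03-21), B (2022-03-25), C (2023-10-20).
F is senior to E before the subordination, so the two trade places.

E, F, D, A, B, C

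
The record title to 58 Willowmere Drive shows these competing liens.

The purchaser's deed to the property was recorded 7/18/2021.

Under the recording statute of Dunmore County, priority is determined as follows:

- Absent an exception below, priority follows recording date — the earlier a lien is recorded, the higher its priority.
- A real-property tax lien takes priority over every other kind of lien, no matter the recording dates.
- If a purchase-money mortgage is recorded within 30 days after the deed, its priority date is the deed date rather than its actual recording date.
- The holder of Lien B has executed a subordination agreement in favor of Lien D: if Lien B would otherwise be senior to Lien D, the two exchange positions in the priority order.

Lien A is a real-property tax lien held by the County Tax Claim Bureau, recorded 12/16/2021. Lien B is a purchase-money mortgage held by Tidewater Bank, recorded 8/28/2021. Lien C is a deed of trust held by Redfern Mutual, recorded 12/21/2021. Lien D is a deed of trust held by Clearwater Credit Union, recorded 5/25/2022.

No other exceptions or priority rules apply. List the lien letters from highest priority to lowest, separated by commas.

A, D, C, B

Effective dates after the stated exceptions: B was recorded 41 days after the deed, outside the 30-day window, so it keeps its recording date.
As a real-property tax lien, A is senior to every other lien.
Remaining liens by effective date: B (8/28/2021), C (12/21/2021), D (5/25/2022).
The subordination applies — B was senior to D — so B and D swap.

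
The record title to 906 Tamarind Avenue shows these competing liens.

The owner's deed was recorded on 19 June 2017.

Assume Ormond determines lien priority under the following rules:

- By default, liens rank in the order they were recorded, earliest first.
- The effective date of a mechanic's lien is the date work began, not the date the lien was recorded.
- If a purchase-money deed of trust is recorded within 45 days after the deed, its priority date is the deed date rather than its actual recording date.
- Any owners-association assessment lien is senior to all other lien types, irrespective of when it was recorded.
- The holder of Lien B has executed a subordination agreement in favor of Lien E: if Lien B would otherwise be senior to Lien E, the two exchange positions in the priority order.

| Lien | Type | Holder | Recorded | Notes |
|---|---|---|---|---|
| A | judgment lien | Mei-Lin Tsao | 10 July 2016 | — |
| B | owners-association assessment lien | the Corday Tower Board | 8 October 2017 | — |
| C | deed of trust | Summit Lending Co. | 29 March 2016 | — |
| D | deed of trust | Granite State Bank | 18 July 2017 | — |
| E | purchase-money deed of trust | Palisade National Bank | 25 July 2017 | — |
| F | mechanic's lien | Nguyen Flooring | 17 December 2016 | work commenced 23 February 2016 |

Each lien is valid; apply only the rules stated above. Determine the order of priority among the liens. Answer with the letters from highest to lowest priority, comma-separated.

Effective dates after the stated exceptions: E relates back to the deed date 19 June 2017; F is treated as recorded 23 February 2016, the work-commencement date.
As an owners-association assessment lien, B is senior to every other lien.
The other liens, earliest effective date first: F (23 February 2016), C (29 March 2016), A (10 July 2016), E (19 June 2017), D (18 July 2017).
The subordination applies — B was senior to E — so B and E swap.

E, F, C, A, B, D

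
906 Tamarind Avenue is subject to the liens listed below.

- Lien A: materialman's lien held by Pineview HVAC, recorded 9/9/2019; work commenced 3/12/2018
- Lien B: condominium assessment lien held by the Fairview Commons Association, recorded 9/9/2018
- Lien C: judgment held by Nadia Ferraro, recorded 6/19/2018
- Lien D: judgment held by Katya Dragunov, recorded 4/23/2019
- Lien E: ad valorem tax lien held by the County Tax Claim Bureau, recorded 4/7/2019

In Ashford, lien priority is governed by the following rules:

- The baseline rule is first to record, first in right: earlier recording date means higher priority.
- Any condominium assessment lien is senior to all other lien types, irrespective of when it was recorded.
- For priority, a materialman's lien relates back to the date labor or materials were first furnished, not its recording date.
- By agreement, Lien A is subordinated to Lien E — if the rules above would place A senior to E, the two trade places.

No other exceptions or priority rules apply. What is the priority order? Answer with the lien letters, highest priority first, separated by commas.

B, E, C, A, D

Effective dates after the stated exceptions: A's effective date is 3/12/2018, when work began.
As a condominium assessment lien, B is senior to every other lien.
The other liens, earliest effective date first: A (3/12/2018), C (6/19/2018), E (4/7/2019), D (4/23/2019).
A would otherwise be senior to E, so under the subordination agreement A and E exchange positions.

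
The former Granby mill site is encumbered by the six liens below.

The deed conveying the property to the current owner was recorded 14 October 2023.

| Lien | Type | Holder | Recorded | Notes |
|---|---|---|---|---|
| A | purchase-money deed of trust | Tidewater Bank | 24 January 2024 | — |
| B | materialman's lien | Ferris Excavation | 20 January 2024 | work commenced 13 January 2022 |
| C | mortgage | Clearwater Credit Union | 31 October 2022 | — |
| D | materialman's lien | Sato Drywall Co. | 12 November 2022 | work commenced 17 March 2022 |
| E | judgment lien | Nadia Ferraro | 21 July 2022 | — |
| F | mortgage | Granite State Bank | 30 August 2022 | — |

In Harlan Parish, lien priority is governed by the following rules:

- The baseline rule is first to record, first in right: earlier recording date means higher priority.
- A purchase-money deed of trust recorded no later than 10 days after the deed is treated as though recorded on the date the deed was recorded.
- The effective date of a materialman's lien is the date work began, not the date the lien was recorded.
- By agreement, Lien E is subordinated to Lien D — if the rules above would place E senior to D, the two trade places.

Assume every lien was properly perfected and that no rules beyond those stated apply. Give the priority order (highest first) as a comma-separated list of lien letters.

B, D, E, F, C, A

First, effective dates: A was recorded 102 days after the deed, outside the 10-day window, so it keeps its recording date; B is treated as recorded 13 January 2022, the work-commencement date; D is treated as recorded 17 March 2022, the work-commencement date.
Sorted by effective date: B (13 January 2022), D (17 March 2022), E (21 July 2022), F (30 August 2022), C (31 October 2022), A (24 January 2024).
Since E is not senior to D, the subordination leaves the order unchanged.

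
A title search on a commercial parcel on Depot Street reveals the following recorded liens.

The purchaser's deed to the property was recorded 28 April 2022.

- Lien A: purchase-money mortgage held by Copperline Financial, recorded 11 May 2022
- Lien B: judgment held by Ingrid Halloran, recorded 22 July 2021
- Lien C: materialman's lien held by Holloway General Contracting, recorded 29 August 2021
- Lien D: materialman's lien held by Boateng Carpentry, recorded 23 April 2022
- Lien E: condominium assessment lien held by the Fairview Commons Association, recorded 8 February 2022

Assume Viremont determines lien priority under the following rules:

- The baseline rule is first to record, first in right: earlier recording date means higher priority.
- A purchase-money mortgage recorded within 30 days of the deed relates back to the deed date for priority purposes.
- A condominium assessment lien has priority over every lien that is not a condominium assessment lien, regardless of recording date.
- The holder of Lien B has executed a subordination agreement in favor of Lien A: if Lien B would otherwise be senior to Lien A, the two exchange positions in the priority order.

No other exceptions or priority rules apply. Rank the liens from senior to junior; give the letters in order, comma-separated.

First, effective dates: A's effective date is the deed date, 28 April 2022.
As a condominium assessment lien, E is senior to every other lien.
Ordering the rest by effective date: B (22 July 2021), C (29 August 2021), D (23 April 2022), A (28 April 2022).
Because B would otherwise rank above A, the subordination swaps them.

E, A, C, D, B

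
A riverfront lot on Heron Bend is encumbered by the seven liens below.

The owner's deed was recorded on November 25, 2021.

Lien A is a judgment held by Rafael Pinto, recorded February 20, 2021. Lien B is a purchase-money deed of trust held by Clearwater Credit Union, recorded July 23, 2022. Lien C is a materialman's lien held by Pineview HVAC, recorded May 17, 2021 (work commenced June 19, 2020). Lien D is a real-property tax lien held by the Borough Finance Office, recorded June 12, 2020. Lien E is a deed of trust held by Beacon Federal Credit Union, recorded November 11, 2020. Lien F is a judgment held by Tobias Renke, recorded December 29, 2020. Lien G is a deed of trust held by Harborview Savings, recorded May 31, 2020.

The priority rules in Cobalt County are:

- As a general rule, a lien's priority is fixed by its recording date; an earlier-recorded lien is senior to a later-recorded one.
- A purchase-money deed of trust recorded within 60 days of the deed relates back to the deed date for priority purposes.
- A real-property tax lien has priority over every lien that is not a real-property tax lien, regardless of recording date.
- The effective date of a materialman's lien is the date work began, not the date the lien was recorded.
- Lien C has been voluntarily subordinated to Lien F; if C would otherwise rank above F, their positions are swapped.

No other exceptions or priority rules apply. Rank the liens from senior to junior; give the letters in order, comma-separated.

D, G, F, E, C, A, B

First, effective dates: B missed the 60-day window (240 days after the deed), so its recording date stands; C is treated as recorded June 19, 2020, the work-commencement date.
D is a real-property tax lien and takes priority over every other lien.
The other liens, earliest effective date first: G (May 31, 2020), C (June 19, 2020), E (November 11, 2020), F (December 29, 2020), A (February 20, 2021), B (July 23, 2022).
C is senior to F before the subordination, so the two trade places.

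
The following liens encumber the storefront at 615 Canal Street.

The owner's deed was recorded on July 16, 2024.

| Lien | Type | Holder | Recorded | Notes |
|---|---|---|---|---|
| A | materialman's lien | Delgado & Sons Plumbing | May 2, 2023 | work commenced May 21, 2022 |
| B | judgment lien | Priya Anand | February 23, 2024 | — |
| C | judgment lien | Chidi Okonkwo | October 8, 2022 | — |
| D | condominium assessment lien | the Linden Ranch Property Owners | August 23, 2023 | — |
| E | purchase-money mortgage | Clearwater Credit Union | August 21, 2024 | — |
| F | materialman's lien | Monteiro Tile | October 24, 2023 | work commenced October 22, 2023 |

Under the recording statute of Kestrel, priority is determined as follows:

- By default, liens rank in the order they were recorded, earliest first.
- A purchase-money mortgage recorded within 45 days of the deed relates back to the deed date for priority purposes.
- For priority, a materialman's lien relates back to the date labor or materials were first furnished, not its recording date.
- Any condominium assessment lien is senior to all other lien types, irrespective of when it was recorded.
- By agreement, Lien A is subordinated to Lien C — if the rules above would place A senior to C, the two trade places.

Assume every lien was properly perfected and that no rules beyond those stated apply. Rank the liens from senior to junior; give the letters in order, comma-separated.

Effective dates after the stated exceptions: A's effective date is May 21, 2022, when work began; E relates back to the deed date July 16, 2024; F is treated as recorded October 22, 2023, the work-commencement date.
D is a condominium assessment lien, so it outranks all other liens regardless of date.
The other liens, earliest effective date first: A (May 21, 2022), C (October 8, 2022), F (October 22, 2023), B (February 23, 2024), E (July 16, 2024).
A would otherwise be senior to C, so under the subordination agreement A and C exchange positions.

D, C, A, F, B, E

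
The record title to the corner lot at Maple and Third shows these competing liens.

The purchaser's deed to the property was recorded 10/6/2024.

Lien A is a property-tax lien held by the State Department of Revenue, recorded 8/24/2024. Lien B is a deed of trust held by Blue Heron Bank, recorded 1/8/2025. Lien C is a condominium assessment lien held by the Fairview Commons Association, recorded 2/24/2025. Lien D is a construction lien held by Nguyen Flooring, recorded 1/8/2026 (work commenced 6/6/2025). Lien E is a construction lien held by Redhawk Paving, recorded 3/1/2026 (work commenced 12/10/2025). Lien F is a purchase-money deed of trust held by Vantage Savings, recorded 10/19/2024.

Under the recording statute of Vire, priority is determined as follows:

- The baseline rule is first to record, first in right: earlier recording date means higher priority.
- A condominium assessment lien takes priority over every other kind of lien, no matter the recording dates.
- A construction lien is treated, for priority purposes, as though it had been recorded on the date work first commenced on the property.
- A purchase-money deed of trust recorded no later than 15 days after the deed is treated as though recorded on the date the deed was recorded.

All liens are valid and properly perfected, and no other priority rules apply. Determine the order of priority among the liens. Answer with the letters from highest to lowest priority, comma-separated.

Adjusting effective dates: D is treated as recorded 6/6/2025, the work-commencement date; E's effective date is 12/10/2025, when work began; F's effective date is the deed date, 10/6/2024.
C is a condominium assessment lien, so it outranks all other liens regardless of date.
The other liens, earliest effective date first: A (8/24/2024), F (10/6/2024), B (1/8/2025), D (6/6/2025), E (12/10/2025).

C, A, F, B, D, E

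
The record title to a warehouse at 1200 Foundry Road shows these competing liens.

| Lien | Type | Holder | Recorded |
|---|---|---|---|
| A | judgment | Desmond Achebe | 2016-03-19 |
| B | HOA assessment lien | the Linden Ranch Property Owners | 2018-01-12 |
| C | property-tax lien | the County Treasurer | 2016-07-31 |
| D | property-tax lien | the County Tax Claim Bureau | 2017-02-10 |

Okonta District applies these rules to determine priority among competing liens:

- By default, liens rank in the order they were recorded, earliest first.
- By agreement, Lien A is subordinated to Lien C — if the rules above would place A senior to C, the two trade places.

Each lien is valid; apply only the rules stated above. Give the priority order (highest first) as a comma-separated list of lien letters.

Sorted by effective date: A (2016-03-19), C (2016-07-31), D (2017-02-10), B (2018-01-12).
Because A would otherwise rank above C, the subordination swaps them.

C, A, D, B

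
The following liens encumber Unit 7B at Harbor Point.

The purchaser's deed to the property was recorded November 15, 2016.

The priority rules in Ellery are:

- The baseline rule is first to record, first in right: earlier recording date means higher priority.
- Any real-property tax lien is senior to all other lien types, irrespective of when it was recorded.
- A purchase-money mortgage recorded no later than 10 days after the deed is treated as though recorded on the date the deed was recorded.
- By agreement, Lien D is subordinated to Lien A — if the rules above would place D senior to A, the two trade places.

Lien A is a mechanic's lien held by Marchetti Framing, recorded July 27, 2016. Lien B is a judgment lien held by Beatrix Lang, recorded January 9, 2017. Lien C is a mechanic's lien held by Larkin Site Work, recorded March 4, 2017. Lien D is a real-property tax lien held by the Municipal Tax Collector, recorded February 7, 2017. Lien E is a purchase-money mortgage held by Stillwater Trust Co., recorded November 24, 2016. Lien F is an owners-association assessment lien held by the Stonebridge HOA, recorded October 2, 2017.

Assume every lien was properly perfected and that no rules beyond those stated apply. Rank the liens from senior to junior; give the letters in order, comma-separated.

A, D, E, B, C, F

Adjusting effective dates: E relates back to the deed date November 15, 2016.
D is a real-property tax lien, so it outranks all other liens regardless of date.
Ordering the rest by effective date: A (July 27, 2016), E (November 15, 2016), B (January 9, 2017), C (March 4, 2017), F (October 2, 2017).
D is senior to A before the subordination, so the two trade places.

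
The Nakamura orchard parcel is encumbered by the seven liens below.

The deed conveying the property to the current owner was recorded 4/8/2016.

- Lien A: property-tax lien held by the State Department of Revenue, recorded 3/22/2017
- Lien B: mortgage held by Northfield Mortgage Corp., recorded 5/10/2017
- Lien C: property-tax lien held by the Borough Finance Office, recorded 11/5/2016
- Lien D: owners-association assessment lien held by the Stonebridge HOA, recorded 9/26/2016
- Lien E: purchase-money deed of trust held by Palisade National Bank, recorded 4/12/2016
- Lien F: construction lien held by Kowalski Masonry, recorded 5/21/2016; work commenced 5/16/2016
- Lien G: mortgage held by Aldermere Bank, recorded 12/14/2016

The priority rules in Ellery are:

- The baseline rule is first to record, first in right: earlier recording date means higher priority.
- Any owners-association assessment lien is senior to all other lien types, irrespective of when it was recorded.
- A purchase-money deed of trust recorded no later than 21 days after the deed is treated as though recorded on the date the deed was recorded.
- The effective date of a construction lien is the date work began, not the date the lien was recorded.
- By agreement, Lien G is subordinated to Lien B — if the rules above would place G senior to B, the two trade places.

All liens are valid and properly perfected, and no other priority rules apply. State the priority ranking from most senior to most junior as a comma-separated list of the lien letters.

D, E, F, C, B, A, G

Effective dates after the stated exceptions: E's effective date is the deed date, 4/8/2016; F is treated as recorded 5/16/2016, the work-commencement date.
D, as an owners-association assessment lien, has superpriority and ranks first.
The other liens, earliest effective date first: E (4/8/2016), F (5/16/2016), C (11/5/2016), G (12/14/2016), A (3/22/2017), B (5/10/2017).
The subordination applies — G was senior to B — so G and B swap.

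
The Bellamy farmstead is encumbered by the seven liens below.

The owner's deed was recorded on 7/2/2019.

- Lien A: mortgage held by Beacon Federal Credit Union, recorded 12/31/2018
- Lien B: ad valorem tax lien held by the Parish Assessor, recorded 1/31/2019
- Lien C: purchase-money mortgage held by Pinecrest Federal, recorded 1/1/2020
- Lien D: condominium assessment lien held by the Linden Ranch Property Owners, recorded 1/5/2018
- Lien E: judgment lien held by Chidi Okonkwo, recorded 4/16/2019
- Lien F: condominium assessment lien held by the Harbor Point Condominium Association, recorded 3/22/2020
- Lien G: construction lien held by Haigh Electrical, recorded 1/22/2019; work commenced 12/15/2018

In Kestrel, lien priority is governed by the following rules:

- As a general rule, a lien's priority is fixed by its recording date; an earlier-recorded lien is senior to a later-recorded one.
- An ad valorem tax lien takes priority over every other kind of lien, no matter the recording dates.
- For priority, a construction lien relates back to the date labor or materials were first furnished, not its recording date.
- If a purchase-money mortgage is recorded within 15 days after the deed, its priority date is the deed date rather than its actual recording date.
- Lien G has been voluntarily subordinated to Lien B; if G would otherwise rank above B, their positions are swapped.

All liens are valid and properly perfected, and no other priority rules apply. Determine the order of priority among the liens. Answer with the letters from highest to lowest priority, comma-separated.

B, D, G, A, E, C, F

Effective dates: C missed the 15-day window (183 days after the deed), so its recording date stands; G is treated as recorded 12/15/2018, the work-commencement date.
B is an ad valorem tax lien and takes priority over every other lien.
Ordering the rest by effective date: D (1/5/2018), G (12/15/2018), A (12/31/2018), E (4/16/2019), C (1/1/2020), F (3/22/2020).
G is already junior to B, so the subordination agreement changes nothing.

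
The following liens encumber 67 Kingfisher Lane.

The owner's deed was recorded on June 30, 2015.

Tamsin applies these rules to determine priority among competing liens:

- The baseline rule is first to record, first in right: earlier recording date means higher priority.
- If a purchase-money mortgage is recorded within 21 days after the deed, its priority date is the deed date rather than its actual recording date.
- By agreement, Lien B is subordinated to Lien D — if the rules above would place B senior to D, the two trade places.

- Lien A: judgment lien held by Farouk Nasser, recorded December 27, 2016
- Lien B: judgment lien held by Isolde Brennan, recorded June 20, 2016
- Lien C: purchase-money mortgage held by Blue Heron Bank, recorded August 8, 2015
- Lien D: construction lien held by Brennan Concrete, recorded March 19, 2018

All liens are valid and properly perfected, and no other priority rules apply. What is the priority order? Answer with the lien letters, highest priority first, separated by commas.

Effective dates: C was recorded 39 days after the deed — beyond 21 days — so no relation-back applies.
Ordering by effective date: C (August 8, 2015), B (June 20, 2016), A (December 27, 2016), D (March 19, 2018).
B is senior to D before the subordination, so the two trade places.

C, D, A, B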